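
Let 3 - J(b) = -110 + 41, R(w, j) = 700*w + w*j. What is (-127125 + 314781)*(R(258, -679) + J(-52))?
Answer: 1030231440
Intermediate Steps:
R(w, j) = 700*w + j*w
J(b) = 72 (J(b) = 3 - (-110 + 41) = 3 - 1*(-69) = 3 + 69 = 72)
(-127125 + 314781)*(R(258, -679) + J(-52)) = (-127125 + 314781)*(258*(700 - 679) + 72) = 187656*(258*21 + 72) = 187656*(5418 + 72) = 187656*5490 = 1030231440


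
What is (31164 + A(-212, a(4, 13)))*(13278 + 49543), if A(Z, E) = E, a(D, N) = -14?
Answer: 1956874150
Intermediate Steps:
(31164 + A(-212, a(4, 13)))*(13278 + 49543) = (31164 - 14)*(13278 + 49543) = 31150*62821 = 1956874150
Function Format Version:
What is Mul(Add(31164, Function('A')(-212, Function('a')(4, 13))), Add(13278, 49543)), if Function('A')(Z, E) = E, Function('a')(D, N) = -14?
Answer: 1956874150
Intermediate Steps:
Mul(Add(31164, Function('A')(-212, Function('a')(4, 13))), Add(13278, 49543)) = Mul(Add(31164, -14), Add(13278, 49543)) = Mul(31150, 62821) = 1956874150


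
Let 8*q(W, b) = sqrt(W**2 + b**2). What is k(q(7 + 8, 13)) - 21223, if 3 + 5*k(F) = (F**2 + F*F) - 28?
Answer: -1698139/80 ≈ -21227.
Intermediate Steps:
q(W, b) = sqrt(W**2 + b**2)/8
k(F) = -31/5 + 2*F**2/5 (k(F) = -3/5 + ((F**2 + F*F) - 28)/5 = -3/5 + ((F**2 + F**2) - 28)/5 = -3/5 + (2*F**2 - 28)/5 = -3/5 + (-28 + 2*F**2)/5 = -3/5 + (-28/5 + 2*F**2/5) = -31/5 + 2*F**2/5)
k(q(7 + 8, 13)) - 21223 = (-31/5 + 2*(sqrt((7 + 8)**2 + 13**2)/8)**2/5) - 21223 = (-31/5 + 2*(sqrt(15**2 + 169)/8)**2/5) - 21223 = (-31/5 + 2*(sqrt(225 + 169)/8)**2/5) - 21223 = (-31/5 + 2*(sqrt(394)/8)**2/5) - 21223 = (-31/5 + (2/5)*(197/32)) - 21223 = (-31/5 + 197/80) - 21223 = -299/80 - 21223 = -1698139/80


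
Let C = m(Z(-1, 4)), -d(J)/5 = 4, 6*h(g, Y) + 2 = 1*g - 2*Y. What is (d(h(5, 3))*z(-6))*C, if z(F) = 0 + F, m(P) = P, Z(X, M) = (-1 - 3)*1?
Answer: -480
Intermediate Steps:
Z(X, M) = -4 (Z(X, M) = -4*1 = -4)
h(g, Y) = -⅓ - Y/3 + g/6 (h(g, Y) = -⅓ + (1*g - 2*Y)/6 = -⅓ + (g - 2*Y)/6 = -⅓ + (-Y/3 + g/6) = -⅓ - Y/3 + g/6)
d(J) = -20 (d(J) = -5*4 = -20)
z(F) = F
C = -4
(d(h(5, 3))*z(-6))*C = -20*(-6)*(-4) = 120*(-4) = -480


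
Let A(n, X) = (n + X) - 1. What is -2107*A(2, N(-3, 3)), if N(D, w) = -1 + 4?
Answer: -8428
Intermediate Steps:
N(D, w) = 3
A(n, X) = -1 + X + n (A(n, X) = (X + n) - 1 = -1 + X + n)
-2107*A(2, N(-3, 3)) = -2107*(-1 + 3 + 2) = -2107*4 = -8428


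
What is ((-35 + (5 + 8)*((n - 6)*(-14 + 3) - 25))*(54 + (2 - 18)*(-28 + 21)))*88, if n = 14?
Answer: -21970432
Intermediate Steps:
((-35 + (5 + 8)*((n - 6)*(-14 + 3) - 25))*(54 + (2 - 18)*(-28 + 21)))*88 = ((-35 + (5 + 8)*((14 - 6)*(-14 + 3) - 25))*(54 + (2 - 18)*(-28 + 21)))*88 = ((-35 + 13*(8*(-11) - 25))*(54 - 16*(-7)))*88 = ((-35 + 13*(-88 - 25))*(54 + 112))*88 = ((-35 + 13*(-113))*166)*88 = ((-35 - 1469)*166)*88 = -1504*166*88 = -249664*88 = -21970432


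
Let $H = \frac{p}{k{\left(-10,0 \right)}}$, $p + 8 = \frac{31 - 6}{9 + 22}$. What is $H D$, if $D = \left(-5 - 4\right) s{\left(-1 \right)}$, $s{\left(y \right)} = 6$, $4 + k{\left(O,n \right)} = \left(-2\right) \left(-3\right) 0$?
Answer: $- \frac{6021}{62} \approx -97.113$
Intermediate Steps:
$k{\left(O,n \right)} = -4$ ($k{\left(O,n \right)} = -4 + \left(-2\right) \left(-3\right) 0 = -4 + 6 \cdot 0 = -4 + 0 = -4$)
$p = - \frac{223}{31}$ ($p = -8 + \frac{31 - 6}{9 + 22} = -8 + \frac{25}{31} = - \frac{223}{31} \approx -7.1936$)
$H = \frac{223}{124}$ ($H = - \frac{223}{31 \left(-4\right)} = \left(- \frac{223}{31}\right) \left(- \frac{1}{4}\right) = \frac{223}{124} \approx 1.7984$)
$D = -54$ ($D = \left(-5 - 4\right) 6 = \left(-9\right) 6 = -54$)
$H D = \frac{223}{124} \left(-54\right) = - \frac{6021}{62}$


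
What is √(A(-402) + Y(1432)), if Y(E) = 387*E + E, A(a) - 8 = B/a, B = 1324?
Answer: √22447632162/201 ≈ 745.40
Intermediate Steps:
A(a) = 8 + 1324/a
Y(E) = 388*E
√(A(-402) + Y(1432)) = √((8 + 1324/(-402)) + 388*1432) = √((8 + 1324*(-1/402)) + 555616) = √((8 - 662/201) + 555616) = √(946/201 + 555616) = √(111679762/201) = √22447632162/201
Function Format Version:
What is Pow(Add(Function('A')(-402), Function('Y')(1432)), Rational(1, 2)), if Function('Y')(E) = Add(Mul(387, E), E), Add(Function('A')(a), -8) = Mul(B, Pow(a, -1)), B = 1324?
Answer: Mul(Rational(1, 201), Pow(22447632162, Rational(1, 2))) ≈ 745.40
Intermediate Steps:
Function('A')(a) = Add(8, Mul(1324, Pow(a, -1)))
Function('Y')(E) = Mul(388, E)
Pow(Add(Function('A')(-402), Function('Y')(1432)), Rational(1, 2)) = Pow(Add(Add(8, Mul(1324, Pow(-402, -1))), Mul(388, 1432)), Rational(1, 2)) = Pow(Add(Add(8, Mul(1324, Rational(-1, 402))), 555616), Rational(1, 2)) = Pow(Add(Add(8, Rational(-662, 201)), 555616), Rational(1, 2)) = Pow(Add(Rational(946, 201), 555616), Rational(1, 2)) = Pow(Rational(111679762, 201), Rational(1, 2)) = Mul(Rational(1, 201), Pow(22447632162, Rational(1, 2)))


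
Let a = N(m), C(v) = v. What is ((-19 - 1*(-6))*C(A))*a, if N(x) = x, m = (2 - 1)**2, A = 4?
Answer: -52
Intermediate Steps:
m = 1 (m = 1**2 = 1)
a = 1
((-19 - 1*(-6))*C(A))*a = ((-19 - 1*(-6))*4)*1 = ((-19 + 6)*4)*1 = -13*4*1 = -52*1 = -52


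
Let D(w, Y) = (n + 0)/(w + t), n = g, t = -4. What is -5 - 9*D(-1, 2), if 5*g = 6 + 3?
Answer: -44/25 ≈ -1.7600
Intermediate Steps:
g = 9/5 (g = (6 + 3)/5 = (⅕)*9 = 9/5 ≈ 1.8000)
n = 9/5 ≈ 1.8000
D(w, Y) = 9/(5*(-4 + w)) (D(w, Y) = (9/5 + 0)/(w - 4) = 9/(5*(-4 + w)))
-5 - 9*D(-1, 2) = -5 - 81/(5*(-4 - 1)) = -5 - 81/(5*(-5)) = -5 - 81*(-1)/(5*5) = -5 - 9*(-9/25) = -5 + 81/25 = -44/25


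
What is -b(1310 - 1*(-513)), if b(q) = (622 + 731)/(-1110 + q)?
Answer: -1353/713 ≈ -1.8976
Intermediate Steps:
b(q) = 1353/(-1110 + q)
-b(1310 - 1*(-513)) = -1353/(-1110 + (1310 - 1*(-513))) = -1353/(-1110 + (1310 + 513)) = -1353/(-1110 + 1823) = -1353/713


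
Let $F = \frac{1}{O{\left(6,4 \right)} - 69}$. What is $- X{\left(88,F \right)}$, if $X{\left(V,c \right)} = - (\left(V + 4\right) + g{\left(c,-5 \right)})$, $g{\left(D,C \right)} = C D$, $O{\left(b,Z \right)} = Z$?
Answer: $\frac{1197}{13} \approx 92.077$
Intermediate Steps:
$F = - \frac{1}{65}$ ($F = \frac{1}{4 - 69} = \frac{1}{-65} = - \frac{1}{65} \approx -0.015385$)
$X{\left(V,c \right)} = -4 - V + 5 c$ ($X{\left(V,c \right)} = - (\left(V + 4\right) - 5 c) = - (\left(4 + V\right) - 5 c) = - (4 + V - 5 c) = -4 - V + 5 c$)
$- X{\left(88,F \right)} = - (-4 - 88 + 5 \left(- \frac{1}{65}\right)) = - (-4 - 88 - \frac{1}{13}) = \left(-1\right) \left(- \frac{1197}{13}\right) = \frac{1197}{13}$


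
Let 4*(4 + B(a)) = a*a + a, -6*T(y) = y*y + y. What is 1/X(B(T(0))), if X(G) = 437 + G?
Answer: 1/433 ≈ 0.0023095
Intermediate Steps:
T(y) = -y/6 - y**2/6 (T(y) = -(y*y + y)/6 = -(y**2 + y)/6 = -(y + y**2)/6 = -y/6 - y**2/6)
B(a) = -4 + a/4 + a**2/4 (B(a) = -4 + (a*a + a)/4 = -4 + (a**2 + a)/4 = -4 + (a + a**2)/4 = -4 + (a/4 + a**2/4) = -4 + a/4 + a**2/4)
1/X(B(T(0))) = 1/(437 + (-4 + (-1/6*0*(1 + 0))/4 + (-1/6*0*(1 + 0))**2/4)) = 1/(437 + (-4 + (-1/6*0*1)/4 + (-1/6*0*1)**2/4)) = 1/(437 + (-4 + (1/4)*0 + (1/4)*0**2)) = 1/(437 + (-4 + 0 + (1/4)*0)) = 1/(437 + (-4 + 0 + 0)) = 1/(437 - 4) = 1/433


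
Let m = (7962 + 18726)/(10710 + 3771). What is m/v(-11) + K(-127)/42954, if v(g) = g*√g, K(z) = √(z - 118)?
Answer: I*(1362823*√5 + 127372928*√11)/8362671306 ≈ 0.05088*I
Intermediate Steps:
m = 8896/4827 (m = 26688/14481 = 26688*(1/14481) = 8896/4827 ≈ 1.8430)
K(z) = √(-118 + z)
v(g) = g^(3/2)
m/v(-11) + K(-127)/42954 = 8896/(4827*((-11)^(3/2))) + √(-118 - 127)/42954 = 8896/(4827*((-11*I*√11))) + √(-245)*(1/42954) = 8896*(I*√11/121)/4827 + (7*I*√5)*(1/42954) = 8896*I*√11/584067 + 7*I*√5/42954 = 7*I*√5/42954 + 8896*I*√11/584067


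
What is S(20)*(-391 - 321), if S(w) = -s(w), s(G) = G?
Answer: 14240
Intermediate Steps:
S(w) = -w
S(20)*(-391 - 321) = (-1*20)*(-391 - 321) = -20*(-712) = 14240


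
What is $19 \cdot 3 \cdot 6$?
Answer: $342$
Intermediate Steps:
$19 \cdot 3 \cdot 6 = 57 \cdot 6 = 342$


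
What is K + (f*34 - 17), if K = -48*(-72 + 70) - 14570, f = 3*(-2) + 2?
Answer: -14627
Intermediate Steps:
f = -4 (f = -6 + 2 = -4)
K = -14474 (K = -48*(-2) - 14570 = 96 - 14570 = -14474)
K + (f*34 - 17) = -14474 + (-4*34 - 17) = -14474 + (-136 - 17) = -14474 - 153 = -14627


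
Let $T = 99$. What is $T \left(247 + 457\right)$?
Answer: $69696$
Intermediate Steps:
$T \left(247 + 457\right) = 99 \left(247 + 457\right) = 99 \cdot 704 = 69696$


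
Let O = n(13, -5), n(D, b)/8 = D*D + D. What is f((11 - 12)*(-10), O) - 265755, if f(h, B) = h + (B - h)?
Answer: -264299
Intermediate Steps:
n(D, b) = 8*D + 8*D² (n(D, b) = 8*(D*D + D) = 8*(D² + D) = 8*(D + D²) = 8*D + 8*D²)
O = 1456 (O = 8*13*(1 + 13) = 8*13*14 = 1456)
f(h, B) = B
f((11 - 12)*(-10), O) - 265755 = 1456 - 265755 = -264299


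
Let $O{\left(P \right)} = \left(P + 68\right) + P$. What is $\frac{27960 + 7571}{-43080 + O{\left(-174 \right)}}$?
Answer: $- \frac{35531}{43360} \approx -0.81944$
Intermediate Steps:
$O{\left(P \right)} = 68 + 2 P$ ($O{\left(P \right)} = \left(68 + P\right) + P = 68 + 2 P$)
$\frac{27960 + 7571}{-43080 + O{\left(-174 \right)}} = \frac{27960 + 7571}{-43080 + \left(68 + 2 \left(-174\right)\right)} = \frac{35531}{-43080 + \left(68 - 348\right)} = \frac{35531}{-43080 - 280} = \frac{35531}{-43360} = 35531 \left(- \frac{1}{43360}\right) = - \frac{35531}{43360}$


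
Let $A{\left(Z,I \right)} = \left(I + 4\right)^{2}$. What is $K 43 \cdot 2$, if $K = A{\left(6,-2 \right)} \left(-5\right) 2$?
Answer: $-3440$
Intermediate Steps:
$A{\left(Z,I \right)} = \left(4 + I\right)^{2}$
$K = -40$ ($K = \left(4 - 2\right)^{2} \left(-5\right) 2 = 2^{2} \left(-5\right) 2 = 4 \left(-5\right) 2 = \left(-20\right) 2 = -40$)
$K 43 \cdot 2 = \left(-40\right) 43 \cdot 2 = \left(-1720\right) 2 = -3440$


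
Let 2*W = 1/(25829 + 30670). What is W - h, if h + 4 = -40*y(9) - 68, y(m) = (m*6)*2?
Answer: 496287217/112998 ≈ 4392.0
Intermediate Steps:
y(m) = 12*m (y(m) = (6*m)*2 = 12*m)
h = -4392 (h = -4 + (-480*9 - 68) = -4 + (-40*108 - 68) = -4 + (-4320 - 68) = -4 - 4388 = -4392)
W = 1/112998 (W = 1/(2*(25829 + 30670)) = (½)/56499 = (½)*(1/56499) = 1/112998 ≈ 8.8497e-6)
W - h = 1/112998 - 1*(-4392) = 1/112998 + 4392 = 496287217/112998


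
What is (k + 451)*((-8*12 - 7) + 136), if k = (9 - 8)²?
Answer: 14916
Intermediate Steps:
k = 1 (k = 1² = 1)
(k + 451)*((-8*12 - 7) + 136) = (1 + 451)*((-8*12 - 7) + 136) = 452*((-96 - 7) + 136) = 452*(-103 + 136) = 452*33 = 14916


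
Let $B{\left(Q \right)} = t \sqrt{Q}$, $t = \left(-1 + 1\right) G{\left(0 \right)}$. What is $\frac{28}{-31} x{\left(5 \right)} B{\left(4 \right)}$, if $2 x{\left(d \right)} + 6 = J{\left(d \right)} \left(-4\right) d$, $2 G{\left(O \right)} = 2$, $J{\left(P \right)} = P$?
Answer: $0$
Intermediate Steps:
$G{\left(O \right)} = 1$ ($G{\left(O \right)} = \frac{1}{2} \cdot 2 = 1$)
$x{\left(d \right)} = -3 - 2 d^{2}$ ($x{\left(d \right)} = -3 + \frac{d \left(-4\right) d}{2} = -3 + \frac{- 4 d d}{2} = -3 + \frac{\left(-4\right) d^{2}}{2} = -3 - 2 d^{2}$)
$t = 0$ ($t = \left(-1 + 1\right) 1 = 0 \cdot 1 = 0$)
$B{\left(Q \right)} = 0$ ($B{\left(Q \right)} = 0 \sqrt{Q} = 0$)
$\frac{28}{-31} x{\left(5 \right)} B{\left(4 \right)} = \frac{28}{-31} \left(-3 - 2 \cdot 5^{2}\right) 0 = 28 \left(- \frac{1}{31}\right) \left(-3 - 50\right) 0 = - \frac{28 \left(-3 - 50\right)}{31} \cdot 0 = \left(- \frac{28}{31}\right) \left(-53\right) 0 = \frac{1484}{31} \cdot 0 = 0$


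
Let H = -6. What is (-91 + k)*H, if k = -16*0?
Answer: 546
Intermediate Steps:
k = 0
(-91 + k)*H = (-91 + 0)*(-6) = -91*(-6) = 546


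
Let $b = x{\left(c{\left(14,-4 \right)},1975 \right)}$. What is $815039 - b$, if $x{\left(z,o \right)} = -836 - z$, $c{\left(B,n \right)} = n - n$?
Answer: $815875$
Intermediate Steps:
$c{\left(B,n \right)} = 0$
$b = -836$ ($b = -836 - 0 = -836 + 0 = -836$)
$815039 - b = 815039 - -836 = 815039 + 836 = 815875$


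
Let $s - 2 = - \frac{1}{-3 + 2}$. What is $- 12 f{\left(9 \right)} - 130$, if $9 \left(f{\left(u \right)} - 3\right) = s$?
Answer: $-170$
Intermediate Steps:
$s = 3$ ($s = 2 - \frac{1}{-3 + 2} = 2 - \frac{1}{-1} = 2 - -1 = 2 + 1 = 3$)
$f{\left(u \right)} = \frac{10}{3}$ ($f{\left(u \right)} = 3 + \frac{1}{9} \cdot 3 = 3 + \frac{1}{3} = \frac{10}{3}$)
$- 12 f{\left(9 \right)} - 130 = \left(-12\right) \frac{10}{3} - 130 = -40 - 130 = -170$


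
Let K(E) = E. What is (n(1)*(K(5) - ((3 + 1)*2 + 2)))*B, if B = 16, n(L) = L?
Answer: -80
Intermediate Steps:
(n(1)*(K(5) - ((3 + 1)*2 + 2)))*B = (1*(5 - ((3 + 1)*2 + 2)))*16 = (1*(5 - (4*2 + 2)))*16 = (1*(5 - (8 + 2)))*16 = (1*(5 - 1*10))*16 = (1*(5 - 10))*16 = (1*(-5))*16 = -5*16 = -80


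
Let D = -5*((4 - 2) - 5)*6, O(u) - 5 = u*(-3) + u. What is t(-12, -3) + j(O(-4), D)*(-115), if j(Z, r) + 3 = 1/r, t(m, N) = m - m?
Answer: 6187/18 ≈ 343.72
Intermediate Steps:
O(u) = 5 - 2*u (O(u) = 5 + (u*(-3) + u) = 5 + (-3*u + u) = 5 - 2*u)
D = 90 (D = -5*(2 - 5)*6 = -5*(-3)*6 = 15*6 = 90)
t(m, N) = 0
j(Z, r) = -3 + 1/r
t(-12, -3) + j(O(-4), D)*(-115) = 0 + (-3 + 1/90)*(-115) = 0 - 269/90*(-115) = 0 + 6187/18 = 6187/18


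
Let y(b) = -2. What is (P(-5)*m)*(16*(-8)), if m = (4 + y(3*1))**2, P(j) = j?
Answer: 2560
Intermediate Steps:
m = 4 (m = (4 - 2)**2 = 2**2 = 4)
(P(-5)*m)*(16*(-8)) = (-5*4)*(16*(-8)) = -20*(-128) = 2560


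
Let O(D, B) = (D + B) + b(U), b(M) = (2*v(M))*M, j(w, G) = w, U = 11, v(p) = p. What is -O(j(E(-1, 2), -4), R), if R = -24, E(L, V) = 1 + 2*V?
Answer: -223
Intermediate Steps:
b(M) = 2*M² (b(M) = (2*M)*M = 2*M²)
O(D, B) = 242 + B + D (O(D, B) = (D + B) + 2*11² = (B + D) + 2*121 = (B + D) + 242 = 242 + B + D)
-O(j(E(-1, 2), -4), R) = -(242 - 24 + (1 + 2*2)) = -(242 - 24 + (1 + 4)) = -(242 - 24 + 5) = -1*223 = -223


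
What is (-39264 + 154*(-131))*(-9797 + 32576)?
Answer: -1353938202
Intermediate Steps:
(-39264 + 154*(-131))*(-9797 + 32576) = (-39264 - 20174)*22779 = -59438*22779 = -1353938202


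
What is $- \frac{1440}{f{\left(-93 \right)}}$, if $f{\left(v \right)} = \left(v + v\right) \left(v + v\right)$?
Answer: $- \frac{40}{961} \approx -0.041623$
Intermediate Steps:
$f{\left(v \right)} = 4 v^{2}$ ($f{\left(v \right)} = 2 v 2 v = 4 v^{2}$)
$- \frac{1440}{f{\left(-93 \right)}} = - \frac{1440}{4 \left(-93\right)^{2}} = - \frac{1440}{4 \cdot 8649} = - \frac{1440}{34596} = \left(-1440\right) \frac{1}{34596} = - \frac{40}{961}$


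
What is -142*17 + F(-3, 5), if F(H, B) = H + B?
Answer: -2412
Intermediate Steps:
F(H, B) = B + H
-142*17 + F(-3, 5) = -142*17 + (5 - 3) = -2414 + 2 = -2412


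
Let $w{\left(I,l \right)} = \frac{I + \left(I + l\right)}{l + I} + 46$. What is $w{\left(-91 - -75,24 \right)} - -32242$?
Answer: $32287$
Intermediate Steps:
$w{\left(I,l \right)} = 46 + \frac{l + 2 I}{I + l}$ ($w{\left(I,l \right)} = \frac{l + 2 I}{I + l} + 46 = 46 + \frac{l + 2 I}{I + l}$)
$w{\left(-91 - -75,24 \right)} - -32242 = \frac{47 \cdot 24 + 48 \left(-91 - -75\right)}{\left(-91 - -75\right) + 24} - -32242 = \frac{1128 + 48 \left(-91 + 75\right)}{\left(-91 + 75\right) + 24} + 32242 = \frac{1128 + 48 \left(-16\right)}{-16 + 24} + 32242 = \frac{1128 - 768}{8} + 32242 = \frac{1}{8} \cdot 360 + 32242 = 45 + 32242 = 32287$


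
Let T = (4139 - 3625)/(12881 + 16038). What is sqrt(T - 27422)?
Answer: 4*I*sqrt(11845681041)/2629 ≈ 165.6*I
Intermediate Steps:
T = 514/28919 ≈ 0.017774
sqrt(T - 27422) = sqrt(514/28919 - 27422) = sqrt(-793016304/28919) = 4*I*sqrt(11845681041)/2629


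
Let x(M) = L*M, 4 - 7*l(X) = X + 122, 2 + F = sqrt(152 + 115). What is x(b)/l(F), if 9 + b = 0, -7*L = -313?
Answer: 326772/13189 - 2817*sqrt(267)/13189 ≈ 21.286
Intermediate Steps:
F = -2 + sqrt(267) (F = -2 + sqrt(152 + 115) = -2 + sqrt(267) ≈ 14.340)
L = 313/7 (L = -1/7*(-313) = 313/7 ≈ 44.714)
b = -9 (b = -9 + 0 = -9)
l(X) = -118/7 - X/7 (l(X) = 4/7 - (X + 122)/7 = 4/7 - (122 + X)/7 = 4/7 + (-122/7 - X/7) = -118/7 - X/7)
x(M) = 313*M/7
x(b)/l(F) = ((313/7)*(-9))/(-118/7 - (-2 + sqrt(267))/7) = -2817/(7*(-118/7 + (2/7 - sqrt(267)/7))) = -2817/(7*(-116/7 - sqrt(267)/7))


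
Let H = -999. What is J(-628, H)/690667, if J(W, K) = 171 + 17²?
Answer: 20/30029 ≈ 0.00066602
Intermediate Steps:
J(W, K) = 460 (J(W, K) = 171 + 289 = 460)
J(-628, H)/690667 = 460/690667 = 460*(1/690667) = 20/30029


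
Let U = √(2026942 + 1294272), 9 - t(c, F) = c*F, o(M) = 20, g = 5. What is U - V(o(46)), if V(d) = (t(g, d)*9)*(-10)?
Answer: -8190 + √3321214 ≈ -6367.6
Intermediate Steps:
t(c, F) = 9 - F*c (t(c, F) = 9 - c*F = 9 - F*c)
V(d) = -810 + 450*d (V(d) = ((9 - 1*d*5)*9)*(-10) = ((9 - 5*d)*9)*(-10) = (81 - 45*d)*(-10) = -810 + 450*d)
U = √3321214 ≈ 1822.4
U - V(o(46)) = √3321214 - (-810 + 450*20) = √3321214 - (-810 + 9000) = √3321214 - 1*8190 = √3321214 - 8190 = -8190 + √3321214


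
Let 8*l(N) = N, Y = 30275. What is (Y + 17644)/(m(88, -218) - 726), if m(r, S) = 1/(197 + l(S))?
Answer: -32537001/492950 ≈ -66.005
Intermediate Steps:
l(N) = N/8
m(r, S) = 1/(197 + S/8)
(Y + 17644)/(m(88, -218) - 726) = (30275 + 17644)/(8/(1576 - 218) - 726) = 47919/(8/1358 - 726) = 47919/(8*(1/1358) - 726) = 47919/(4/679 - 726) = 47919/(-492950/679) = 47919*(-679/492950) = -32537001/492950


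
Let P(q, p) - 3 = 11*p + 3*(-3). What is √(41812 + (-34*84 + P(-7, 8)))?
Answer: √39038 ≈ 197.58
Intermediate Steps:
P(q, p) = -6 + 11*p (P(q, p) = 3 + (11*p + 3*(-3)) = 3 + (11*p - 9) = 3 + (-9 + 11*p) = -6 + 11*p)
√(41812 + (-34*84 + P(-7, 8))) = √(41812 + (-34*84 + (-6 + 11*8))) = √(41812 + (-2856 + (-6 + 88))) = √(41812 + (-2856 + 82)) = √(41812 - 2774) = √39038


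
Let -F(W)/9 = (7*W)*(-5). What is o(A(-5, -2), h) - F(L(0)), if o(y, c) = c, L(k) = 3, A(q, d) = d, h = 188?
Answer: -757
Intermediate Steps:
F(W) = 315*W (F(W) = -9*7*W*(-5) = -(-315)*W = 315*W)
o(A(-5, -2), h) - F(L(0)) = 188 - 315*3 = 188 - 1*945 = 188 - 945 = -757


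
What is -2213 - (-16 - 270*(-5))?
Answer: -3547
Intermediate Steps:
-2213 - (-16 - 270*(-5)) = -2213 - (-16 - 27*(-50)) = -2213 - (-16 + 1350) = -2213 - 1*1334 = -2213 - 1334 = -3547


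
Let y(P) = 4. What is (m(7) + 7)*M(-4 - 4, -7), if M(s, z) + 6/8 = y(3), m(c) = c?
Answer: 91/2 ≈ 45.500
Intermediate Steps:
M(s, z) = 13/4 (M(s, z) = -3/4 + 4 = 13/4)
(m(7) + 7)*M(-4 - 4, -7) = (7 + 7)*(13/4) = 14*(13/4) = 91/2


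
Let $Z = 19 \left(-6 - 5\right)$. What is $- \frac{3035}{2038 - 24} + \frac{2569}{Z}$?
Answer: $- \frac{305699}{22154} \approx -13.799$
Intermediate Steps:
$Z = -209$ ($Z = 19 \left(-11\right) = -209$)
$- \frac{3035}{2038 - 24} + \frac{2569}{Z} = - \frac{3035}{2038 - 24} + \frac{2569}{-209} = - \frac{3035}{2038 - 24} + 2569 \left(- \frac{1}{209}\right) = - \frac{3035}{2014} - \frac{2569}{209} = - \frac{305699}{22154}$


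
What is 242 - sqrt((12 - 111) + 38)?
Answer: 242 - I*sqrt(61) ≈ 242.0 - 7.8102*I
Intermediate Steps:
242 - sqrt((12 - 111) + 38) = 242 - sqrt(-99 + 38) = 242 - sqrt(-61) = 242 - I*sqrt(61)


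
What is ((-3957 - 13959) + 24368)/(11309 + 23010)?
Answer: 6452/34319 ≈ 0.18800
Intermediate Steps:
((-3957 - 13959) + 24368)/(11309 + 23010) = (-17916 + 24368)/34319 = 6452*(1/34319) = 6452/34319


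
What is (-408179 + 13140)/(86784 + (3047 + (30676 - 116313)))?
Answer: -395039/4194 ≈ -94.191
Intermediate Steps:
(-408179 + 13140)/(86784 + (3047 + (30676 - 116313))) = -395039/(86784 + (3047 - 85637)) = -395039/(86784 - 82590) = -395039/4194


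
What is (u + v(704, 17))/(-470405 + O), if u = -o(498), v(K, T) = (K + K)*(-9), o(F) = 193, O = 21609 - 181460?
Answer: 12865/630256 ≈ 0.020412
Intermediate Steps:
O = -159851
v(K, T) = -18*K (v(K, T) = (2*K)*(-9) = -18*K)
u = -193 (u = -1*193 = -193)
(u + v(704, 17))/(-470405 + O) = (-193 - 18*704)/(-470405 - 159851) = (-193 - 12672)/(-630256) = -12865*(-1/630256) = 12865/630256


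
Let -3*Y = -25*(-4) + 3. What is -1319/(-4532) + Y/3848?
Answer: 3689935/13079352 ≈ 0.28212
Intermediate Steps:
Y = -103/3 (Y = -(-25*(-4) + 3)/3 = -(100 + 3)/3 = -⅓*103 = -103/3 ≈ -34.333)
-1319/(-4532) + Y/3848 = -1319/(-4532) - 103/3/3848 = -1319*(-1/4532) - 103/3*1/3848 = 1319/4532 - 103/11544 = 3689935/13079352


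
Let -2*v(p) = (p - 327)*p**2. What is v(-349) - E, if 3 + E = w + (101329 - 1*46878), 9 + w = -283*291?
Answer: 41196652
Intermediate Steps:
w = -82362 (w = -9 - 283*291 = -9 - 82353 = -82362)
E = -27914 (E = -3 + (-82362 + (101329 - 1*46878)) = -3 + (-82362 + (101329 - 46878)) = -3 + (-82362 + 54451) = -3 - 27911 = -27914)
v(p) = -p**2*(-327 + p)/2 (v(p) = -(p - 327)*p**2/2 = -(-327 + p)*p**2/2 = -p**2*(-327 + p)/2)
v(-349) - E = (1/2)*(-349)**2*(327 - 1*(-349)) - 1*(-27914) = (1/2)*121801*(327 + 349) + 27914 = (1/2)*121801*676 + 27914 = 41168738 + 27914 = 41196652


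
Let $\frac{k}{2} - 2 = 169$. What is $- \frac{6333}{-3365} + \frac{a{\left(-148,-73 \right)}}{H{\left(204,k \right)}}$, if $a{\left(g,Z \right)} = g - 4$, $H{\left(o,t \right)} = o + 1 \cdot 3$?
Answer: $\frac{799451}{696555} \approx 1.1477$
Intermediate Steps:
$k = 342$ ($k = 4 + 2 \cdot 169 = 4 + 338 = 342$)
$H{\left(o,t \right)} = 3 + o$ ($H{\left(o,t \right)} = o + 3 = 3 + o$)
$a{\left(g,Z \right)} = -4 + g$
$- \frac{6333}{-3365} + \frac{a{\left(-148,-73 \right)}}{H{\left(204,k \right)}} = - \frac{6333}{-3365} + \frac{-4 - 148}{3 + 204} = \left(-6333\right) \left(- \frac{1}{3365}\right) - \frac{152}{207} = \frac{6333}{3365} - \frac{152}{207} = \frac{799451}{696555}$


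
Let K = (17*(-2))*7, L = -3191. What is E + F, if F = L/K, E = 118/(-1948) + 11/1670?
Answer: 1292379143/96781510 ≈ 13.354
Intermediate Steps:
K = -238 (K = -34*7 = -238)
E = -21954/406645 (E = 118*(-1/1948) + 11*(1/1670) = -59/974 + 11/1670 = -21954/406645 ≈ -0.053988)
F = 3191/238 (F = -3191/(-238) = -3191*(-1/238) = 3191/238 ≈ 13.408)
E + F = -21954/406645 + 3191/238 = 1292379143/96781510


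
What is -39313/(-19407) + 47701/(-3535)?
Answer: -786761852/68603745 ≈ -11.468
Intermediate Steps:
-39313/(-19407) + 47701/(-3535) = -39313*(-1/19407) + 47701*(-1/3535) = 39313/19407 - 47701/3535 = -786761852/68603745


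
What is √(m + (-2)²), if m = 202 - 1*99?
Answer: √107 ≈ 10.344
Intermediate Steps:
m = 103 (m = 202 - 99 = 103)
√(m + (-2)²) = √(103 + (-2)²) = √(103 + 4) = √107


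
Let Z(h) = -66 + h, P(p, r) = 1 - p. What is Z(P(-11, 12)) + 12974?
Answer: 12920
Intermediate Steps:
Z(P(-11, 12)) + 12974 = (-66 + (1 - 1*(-11))) + 12974 = (-66 + (1 + 11)) + 12974 = (-66 + 12) + 12974 = -54 + 12974 = 12920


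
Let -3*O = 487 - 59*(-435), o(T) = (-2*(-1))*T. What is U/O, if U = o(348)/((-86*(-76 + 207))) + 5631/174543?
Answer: 29021541/8570888401096 ≈ 3.3861e-6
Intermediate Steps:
o(T) = 2*T
O = -26152/3 (O = -(487 - 59*(-435))/3 = -(487 + 25665)/3 = -1/3*26152 = -26152/3 ≈ -8717.3)
U = -9673847/327733573 (U = (2*348)/((-86*(-76 + 207))) + 5631/174543 = 696/((-86*131)) + 5631*(1/174543) = 696/(-11266) + 1877/58181 = 696*(-1/11266) + 1877/58181 = -348/5633 + 1877/58181 = -9673847/327733573 ≈ -0.029517)
U/O = -9673847/(327733573*(-26152/3)) = -9673847/327733573*(-3/26152) = 29021541/8570888401096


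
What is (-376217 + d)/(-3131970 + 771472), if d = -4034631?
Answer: 2205424/1180249 ≈ 1.8686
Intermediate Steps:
(-376217 + d)/(-3131970 + 771472) = (-376217 - 4034631)/(-3131970 + 771472) = -4410848/(-2360498) = -4410848*(-1/2360498) = 2205424/1180249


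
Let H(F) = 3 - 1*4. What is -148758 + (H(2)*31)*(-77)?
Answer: -146371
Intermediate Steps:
H(F) = -1 (H(F) = 3 - 4 = -1)
-148758 + (H(2)*31)*(-77) = -148758 - 1*31*(-77) = -148758 - 31*(-77) = -148758 + 2387 = -146371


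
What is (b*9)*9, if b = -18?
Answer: -1458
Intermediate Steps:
(b*9)*9 = -18*9*9 = -162*9 = -1458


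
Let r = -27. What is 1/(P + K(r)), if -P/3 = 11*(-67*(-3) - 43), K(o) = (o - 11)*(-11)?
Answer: -1/4796 ≈ -0.00020851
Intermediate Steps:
K(o) = 121 - 11*o (K(o) = (-11 + o)*(-11) = 121 - 11*o)
P = -5214 (P = -33*(-67*(-3) - 43) = -33*(201 - 43) = -33*158 = -3*1738 = -5214)
1/(P + K(r)) = 1/(-5214 + (121 - 11*(-27))) = 1/(-5214 + (121 + 297)) = 1/(-5214 + 418) = 1/(-4796) = -1/4796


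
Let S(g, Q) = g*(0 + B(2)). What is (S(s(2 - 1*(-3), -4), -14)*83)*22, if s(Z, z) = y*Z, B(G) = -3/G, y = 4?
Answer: -54780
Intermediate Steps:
s(Z, z) = 4*Z
S(g, Q) = -3*g/2 (S(g, Q) = g*(0 - 3/2) = g*(-3/2) = -3*g/2)
(S(s(2 - 1*(-3), -4), -14)*83)*22 = (-6*(2 - 1*(-3))*83)*22 = (-6*(2 + 3)*83)*22 = (-6*5*83)*22 = (-3/2*20*83)*22 = -30*83*22 = -2490*22 = -54780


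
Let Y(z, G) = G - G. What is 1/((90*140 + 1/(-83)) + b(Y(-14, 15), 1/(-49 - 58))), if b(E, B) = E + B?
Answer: 8881/111900410 ≈ 7.9365e-5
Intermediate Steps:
Y(z, G) = 0
b(E, B) = B + E
1/((90*140 + 1/(-83)) + b(Y(-14, 15), 1/(-49 - 58))) = 1/((90*140 + 1/(-83)) + (1/(-49 - 58) + 0)) = 1/((12600 - 1/83) + (1/(-107) + 0)) = 1/(1045799/83 + (-1/107 + 0)) = 1/(1045799/83 - 1/107) = 1/(111900410/8881) = 8881/111900410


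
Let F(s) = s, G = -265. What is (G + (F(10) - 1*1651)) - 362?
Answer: -2268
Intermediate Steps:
(G + (F(10) - 1*1651)) - 362 = (-265 + (10 - 1*1651)) - 362 = (-265 + (10 - 1651)) - 362 = (-265 - 1641) - 362 = -1906 - 362 = -2268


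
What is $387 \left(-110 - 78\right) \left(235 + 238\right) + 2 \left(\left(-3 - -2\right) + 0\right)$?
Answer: $-34413590$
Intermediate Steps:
$387 \left(-110 - 78\right) \left(235 + 238\right) + 2 \left(\left(-3 - -2\right) + 0\right) = 387 \left(\left(-188\right) 473\right) + 2 \left(\left(-3 + 2\right) + 0\right) = 387 \left(-88924\right) + 2 \left(-1 + 0\right) = -34413588 + 2 \left(-1\right) = -34413588 - 2 = -34413590$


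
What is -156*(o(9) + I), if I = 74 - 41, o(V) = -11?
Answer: -3432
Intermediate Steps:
I = 33
-156*(o(9) + I) = -156*(-11 + 33) = -156*22 = -3432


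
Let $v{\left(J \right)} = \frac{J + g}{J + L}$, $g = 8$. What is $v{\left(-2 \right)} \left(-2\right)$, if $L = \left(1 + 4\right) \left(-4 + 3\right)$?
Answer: $\frac{12}{7} \approx 1.7143$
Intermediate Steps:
$L = -5$ ($L = 5 \left(-1\right) = -5$)
$v{\left(J \right)} = \frac{8 + J}{-5 + J}$ ($v{\left(J \right)} = \frac{J + 8}{J - 5} = \frac{8 + J}{-5 + J}$)
$v{\left(-2 \right)} \left(-2\right) = \frac{8 - 2}{-5 - 2} \left(-2\right) = \frac{1}{-7} \cdot 6 \left(-2\right) = \left(- \frac{1}{7}\right) 6 \left(-2\right) = \left(- \frac{6}{7}\right) \left(-2\right) = \frac{12}{7}$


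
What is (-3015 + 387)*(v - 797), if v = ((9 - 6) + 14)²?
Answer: 1335024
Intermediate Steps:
v = 289 (v = (3 + 14)² = 17² = 289)
(-3015 + 387)*(v - 797) = (-3015 + 387)*(289 - 797) = -2628*(-508) = 1335024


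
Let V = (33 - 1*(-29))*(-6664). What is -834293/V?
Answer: 834293/413168 ≈ 2.0193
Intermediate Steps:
V = -413168 (V = (33 + 29)*(-6664) = 62*(-6664) = -413168)
-834293/V = -834293/(-413168) = -834293*(-1/413168) = 834293/413168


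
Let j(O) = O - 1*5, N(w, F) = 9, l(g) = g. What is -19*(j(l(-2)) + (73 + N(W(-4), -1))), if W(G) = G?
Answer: -1425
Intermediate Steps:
j(O) = -5 + O (j(O) = O - 5 = -5 + O)
-19*(j(l(-2)) + (73 + N(W(-4), -1))) = -19*((-5 - 2) + (73 + 9)) = -19*(-7 + 82) = -19*75 = -1425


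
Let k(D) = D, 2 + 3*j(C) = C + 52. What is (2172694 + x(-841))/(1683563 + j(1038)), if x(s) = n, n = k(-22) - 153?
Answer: 6517557/5051777 ≈ 1.2902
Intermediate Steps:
j(C) = 50/3 + C/3 (j(C) = -⅔ + (C + 52)/3 = -⅔ + (52 + C)/3 = -⅔ + (52/3 + C/3) = 50/3 + C/3)
n = -175 (n = -22 - 153 = -175)
x(s) = -175
(2172694 + x(-841))/(1683563 + j(1038)) = (2172694 - 175)/(1683563 + (50/3 + (⅓)*1038)) = 2172519/(1683563 + (50/3 + 346)) = 2172519/(1683563 + 1088/3) = 2172519/(5051777/3) = 2172519*(3/5051777) = 6517557/5051777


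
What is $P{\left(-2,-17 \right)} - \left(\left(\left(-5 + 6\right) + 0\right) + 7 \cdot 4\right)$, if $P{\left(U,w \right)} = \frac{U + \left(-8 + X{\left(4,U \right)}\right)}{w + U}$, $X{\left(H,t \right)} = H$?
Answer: $- \frac{545}{19} \approx -28.684$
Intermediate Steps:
$P{\left(U,w \right)} = \frac{-4 + U}{U + w}$ ($P{\left(U,w \right)} = \frac{U + \left(-8 + 4\right)}{w + U} = \frac{U - 4}{U + w} = \frac{-4 + U}{U + w}$)
$P{\left(-2,-17 \right)} - \left(\left(\left(-5 + 6\right) + 0\right) + 7 \cdot 4\right) = \frac{-4 - 2}{-2 - 17} - \left(\left(\left(-5 + 6\right) + 0\right) + 7 \cdot 4\right) = \frac{1}{-19} \left(-6\right) - \left(\left(1 + 0\right) + 28\right) = \left(- \frac{1}{19}\right) \left(-6\right) - \left(1 + 28\right) = \frac{6}{19} - 29 = - \frac{545}{19}$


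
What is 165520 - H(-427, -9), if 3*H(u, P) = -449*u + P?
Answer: 304846/3 ≈ 1.0162e+5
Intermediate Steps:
H(u, P) = -449*u/3 + P/3 (H(u, P) = (-449*u + P)/3 = (P - 449*u)/3 = -449*u/3 + P/3)
165520 - H(-427, -9) = 165520 - (-449/3*(-427) + (⅓)*(-9)) = 165520 - (191723/3 - 3) = 165520 - 1*191714/3 = 165520 - 191714/3 = 304846/3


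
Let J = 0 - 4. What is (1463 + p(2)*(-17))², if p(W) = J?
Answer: 2343961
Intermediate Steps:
J = -4
p(W) = -4
(1463 + p(2)*(-17))² = (1463 - 4*(-17))² = (1463 + 68)² = 1531² = 2343961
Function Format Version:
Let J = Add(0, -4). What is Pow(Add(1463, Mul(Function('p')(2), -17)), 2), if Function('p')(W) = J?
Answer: 2343961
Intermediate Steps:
J = -4
Function('p')(W) = -4
Pow(Add(1463, Mul(Function('p')(2), -17)), 2) = Pow(Add(1463, Mul(-4, -17)), 2) = Pow(Add(1463, 68), 2) = Pow(1531, 2) = 2343961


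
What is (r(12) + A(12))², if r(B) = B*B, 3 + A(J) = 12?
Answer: 23409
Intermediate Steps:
A(J) = 9 (A(J) = -3 + 12 = 9)
r(B) = B²
(r(12) + A(12))² = (12² + 9)² = (144 + 9)² = 153² = 23409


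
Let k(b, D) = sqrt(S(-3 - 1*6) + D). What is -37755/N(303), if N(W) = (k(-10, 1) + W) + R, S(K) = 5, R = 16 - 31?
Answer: -1812240/13823 + 12585*sqrt(6)/27646 ≈ -129.99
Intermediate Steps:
R = -15
k(b, D) = sqrt(5 + D)
N(W) = -15 + W + sqrt(6) (N(W) = (sqrt(5 + 1) + W) - 15 = (sqrt(6) + W) - 15 = (W + sqrt(6)) - 15 = -15 + W + sqrt(6))
-37755/N(303) = -37755/(-15 + 303 + sqrt(6)) = -37755/(288 + sqrt(6))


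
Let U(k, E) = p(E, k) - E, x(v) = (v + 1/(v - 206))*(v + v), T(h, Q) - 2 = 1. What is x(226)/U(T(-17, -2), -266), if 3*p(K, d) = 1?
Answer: 1532619/3995 ≈ 383.63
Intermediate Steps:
p(K, d) = ⅓ (p(K, d) = (⅓)*1 = ⅓)
T(h, Q) = 3 (T(h, Q) = 2 + 1 = 3)
x(v) = 2*v*(v + 1/(-206 + v)) (x(v) = (v + 1/(-206 + v))*(2*v) = 2*v*(v + 1/(-206 + v)))
U(k, E) = ⅓ - E
x(226)/U(T(-17, -2), -266) = (2*226*(1 + 226² - 206*226)/(-206 + 226))/(⅓ - 1*(-266)) = (2*226*(1 + 51076 - 46556)/20)/(⅓ + 266) = (2*226*(1/20)*4521)/(799/3) = (510873/5)*(3/799) = 1532619/3995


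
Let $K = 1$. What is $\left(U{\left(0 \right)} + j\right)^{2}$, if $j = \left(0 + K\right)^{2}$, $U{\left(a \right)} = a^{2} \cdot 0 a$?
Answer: $1$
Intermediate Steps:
$U{\left(a \right)} = 0$ ($U{\left(a \right)} = 0 a = 0$)
$j = 1$ ($j = \left(0 + 1\right)^{2} = 1^{2} = 1$)
$\left(U{\left(0 \right)} + j\right)^{2} = \left(0 + 1\right)^{2} = 1^{2} = 1$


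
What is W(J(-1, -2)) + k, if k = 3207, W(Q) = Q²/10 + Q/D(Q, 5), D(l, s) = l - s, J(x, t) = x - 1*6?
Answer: 192749/60 ≈ 3212.5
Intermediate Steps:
J(x, t) = -6 + x (J(x, t) = x - 6 = -6 + x)
W(Q) = Q²/10 + Q/(-5 + Q) (W(Q) = Q²/10 + Q/(Q - 1*5) = Q²*(⅒) + Q/(Q - 5) = Q²/10 + Q/(-5 + Q))
W(J(-1, -2)) + k = (-6 - 1)*(10 + (-6 - 1)*(-5 + (-6 - 1)))/(10*(-5 + (-6 - 1))) + 3207 = (⅒)*(-7)*(10 - 7*(-5 - 7))/(-5 - 7) + 3207 = (⅒)*(-7)*(10 - 7*(-12))/(-12) + 3207 = (⅒)*(-7)*(-1/12)*(10 + 84) + 3207 = (⅒)*(-7)*(-1/12)*94 + 3207 = 329/60 + 3207 = 192749/60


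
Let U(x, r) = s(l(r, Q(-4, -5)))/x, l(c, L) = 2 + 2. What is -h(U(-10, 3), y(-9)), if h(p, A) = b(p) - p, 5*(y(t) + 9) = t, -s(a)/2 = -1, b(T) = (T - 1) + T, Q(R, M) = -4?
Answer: 6/5 ≈ 1.2000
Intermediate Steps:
l(c, L) = 4
b(T) = -1 + 2*T (b(T) = (-1 + T) + T = -1 + 2*T)
s(a) = 2 (s(a) = -2*(-1) = 2)
y(t) = -9 + t/5
U(x, r) = 2/x
h(p, A) = -1 + p (h(p, A) = (-1 + 2*p) - p = -1 + p)
-h(U(-10, 3), y(-9)) = -(-1 + 2/(-10)) = -(-1 + 2*(-⅒)) = -(-1 - ⅕) = -1*(-6/5) = 6/5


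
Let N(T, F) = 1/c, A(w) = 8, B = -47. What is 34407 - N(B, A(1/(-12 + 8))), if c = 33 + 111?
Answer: 4954607/144 ≈ 34407.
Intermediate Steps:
c = 144
N(T, F) = 1/144
34407 - N(B, A(1/(-12 + 8))) = 34407 - 1*1/144 = 34407 - 1/144 = 4954607/144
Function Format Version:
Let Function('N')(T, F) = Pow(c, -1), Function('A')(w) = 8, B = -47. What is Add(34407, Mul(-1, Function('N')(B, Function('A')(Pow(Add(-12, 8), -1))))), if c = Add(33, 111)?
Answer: Rational(4954607, 144) ≈ 34407.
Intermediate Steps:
c = 144
Function('N')(T, F) = Rational(1, 144) (Function('N')(T, F) = Pow(144, -1) = Rational(1, 144))
Add(34407, Mul(-1, Function('N')(B, Function('A')(Pow(Add(-12, 8), -1))))) = Add(34407, Mul(-1, Rational(1, 144))) = Add(34407, Rational(-1, 144)) = Rational(4954607, 144)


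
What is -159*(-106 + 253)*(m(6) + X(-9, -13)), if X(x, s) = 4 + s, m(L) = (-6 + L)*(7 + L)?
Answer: 210357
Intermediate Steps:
-159*(-106 + 253)*(m(6) + X(-9, -13)) = -159*(-106 + 253)*((-42 + 6 + 6**2) + (4 - 13)) = -23373*((-42 + 6 + 36) - 9) = -23373*(0 - 9) = -23373*(-9) = -159*(-1323) = 210357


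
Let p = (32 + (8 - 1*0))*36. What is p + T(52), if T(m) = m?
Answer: 1492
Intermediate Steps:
p = 1440 (p = (32 + (8 + 0))*36 = (32 + 8)*36 = 40*36 = 1440)
p + T(52) = 1440 + 52 = 1492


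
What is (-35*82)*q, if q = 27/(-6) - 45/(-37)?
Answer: 348705/37 ≈ 9424.5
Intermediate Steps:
q = -243/74 (q = 27*(-⅙) - 45*(-1/37) = -9/2 + 45/37 = -243/74 ≈ -3.2838)
(-35*82)*q = -35*82*(-243/74) = -2870*(-243/74) = 348705/37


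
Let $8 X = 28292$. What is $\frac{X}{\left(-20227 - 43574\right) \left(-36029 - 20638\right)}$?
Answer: $\frac{7073}{7230822534} \approx 9.7817 \cdot 10^{-7}$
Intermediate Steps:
$X = \frac{7073}{2}$ ($X = \frac{1}{8} \cdot 28292 = \frac{7073}{2} \approx 3536.5$)
$\frac{X}{\left(-20227 - 43574\right) \left(-36029 - 20638\right)} = \frac{7073}{2 \left(-20227 - 43574\right) \left(-36029 - 20638\right)} = \frac{7073}{2 \left(\left(-63801\right) \left(-56667\right)\right)} = \frac{7073}{2 \cdot 3615411267} = \frac{7073}{2} \cdot \frac{1}{3615411267} = \frac{7073}{7230822534}$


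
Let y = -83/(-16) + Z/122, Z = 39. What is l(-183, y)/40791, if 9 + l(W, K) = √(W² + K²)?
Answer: -3/13597 + √31929708289/39812016 ≈ 0.0042677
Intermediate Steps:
y = 5375/976 (y = -83/(-16) + 39/122 = -83*(-1/16) + 39*(1/122) = 83/16 + 39/122 = 5375/976 ≈ 5.5072)
l(W, K) = -9 + √(K² + W²) (l(W, K) = -9 + √(W² + K²) = -9 + √(K² + W²))
l(-183, y)/40791 = (-9 + √((5375/976)² + (-183)²))/40791 = (-9 + √(28890625/952576 + 33489))*(1/40791) = (-9 + √(31929708289/952576))*(1/40791) = (-9 + √31929708289/976)*(1/40791) = -3/13597 + √31929708289/39812016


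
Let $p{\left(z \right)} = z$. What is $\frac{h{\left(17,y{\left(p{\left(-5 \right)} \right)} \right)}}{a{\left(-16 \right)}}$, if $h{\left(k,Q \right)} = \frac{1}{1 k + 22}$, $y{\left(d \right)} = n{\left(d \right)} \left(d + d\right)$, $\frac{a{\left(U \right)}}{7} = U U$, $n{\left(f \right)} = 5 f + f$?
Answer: $\frac{1}{69888} \approx 1.4309 \cdot 10^{-5}$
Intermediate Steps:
$n{\left(f \right)} = 6 f$
$a{\left(U \right)} = 7 U^{2}$ ($a{\left(U \right)} = 7 U U = 7 U^{2}$)
$y{\left(d \right)} = 12 d^{2}$ ($y{\left(d \right)} = 6 d \left(d + d\right) = 6 d 2 d = 12 d^{2}$)
$h{\left(k,Q \right)} = \frac{1}{22 + k}$ ($h{\left(k,Q \right)} = \frac{1}{k + 22} = \frac{1}{22 + k}$)
$\frac{h{\left(17,y{\left(p{\left(-5 \right)} \right)} \right)}}{a{\left(-16 \right)}} = \frac{1}{\left(22 + 17\right) 7 \left(-16\right)^{2}} = \frac{1}{39 \cdot 7 \cdot 256} = \frac{1}{39 \cdot 1792} = \frac{1}{39} \cdot \frac{1}{1792} = \frac{1}{69888}$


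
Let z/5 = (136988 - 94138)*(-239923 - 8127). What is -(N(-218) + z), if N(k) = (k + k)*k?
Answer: 53144617452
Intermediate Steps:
N(k) = 2*k² (N(k) = (2*k)*k = 2*k²)
z = -53144712500 (z = 5*((136988 - 94138)*(-239923 - 8127)) = 5*(42850*(-248050)) = 5*(-10628942500) = -53144712500)
-(N(-218) + z) = -(2*(-218)² - 53144712500) = -(2*47524 - 53144712500) = -(95048 - 53144712500) = -1*(-53144617452) = 53144617452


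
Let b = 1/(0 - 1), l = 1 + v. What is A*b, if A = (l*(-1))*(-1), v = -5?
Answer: 4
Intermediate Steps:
l = -4 (l = 1 - 5 = -4)
A = -4 (A = -4*(-1)*(-1) = 4*(-1) = -4)
b = -1 (b = 1/(-1) = -1)
A*b = -4*(-1) = 4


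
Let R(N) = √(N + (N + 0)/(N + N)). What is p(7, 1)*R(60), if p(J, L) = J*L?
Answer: 77*√2/2 ≈ 54.447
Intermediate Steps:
R(N) = √(½ + N) (R(N) = √(N + N/((2*N))) = √(N + N*(1/(2*N))) = √(N + ½) = √(½ + N))
p(7, 1)*R(60) = (7*1)*(√(2 + 4*60)/2) = 7*(√(2 + 240)/2) = 7*(√242/2) = 7*((11*√2)/2) = 7*(11*√2/2) = 77*√2/2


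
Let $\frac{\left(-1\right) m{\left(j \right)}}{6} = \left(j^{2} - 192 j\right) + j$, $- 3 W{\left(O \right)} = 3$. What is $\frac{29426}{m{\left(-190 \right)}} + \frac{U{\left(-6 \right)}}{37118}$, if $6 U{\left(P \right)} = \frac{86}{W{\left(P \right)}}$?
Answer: $- \frac{137307476}{2015229015} \approx -0.068135$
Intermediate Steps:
$W{\left(O \right)} = -1$ ($W{\left(O \right)} = \left(- \frac{1}{3}\right) 3 = -1$)
$m{\left(j \right)} = - 6 j^{2} + 1146 j$ ($m{\left(j \right)} = - 6 \left(\left(j^{2} - 192 j\right) + j\right) = - 6 \left(j^{2} - 191 j\right) = - 6 j^{2} + 1146 j$)
$U{\left(P \right)} = - \frac{43}{3}$ ($U{\left(P \right)} = \frac{86 \frac{1}{-1}}{6} = \frac{86 \left(-1\right)}{6} = \frac{1}{6} \left(-86\right) = - \frac{43}{3}$)
$\frac{29426}{m{\left(-190 \right)}} + \frac{U{\left(-6 \right)}}{37118} = \frac{29426}{6 \left(-190\right) \left(191 - -190\right)} - \frac{43}{3 \cdot 37118} = \frac{29426}{6 \left(-190\right) \left(191 + 190\right)} - \frac{43}{111354} = \frac{29426}{6 \left(-190\right) 381} - \frac{43}{111354} = \frac{29426}{-434340} - \frac{43}{111354} = 29426 \left(- \frac{1}{434340}\right) - \frac{43}{111354} = - \frac{14713}{217170} - \frac{43}{111354} = - \frac{137307476}{2015229015}$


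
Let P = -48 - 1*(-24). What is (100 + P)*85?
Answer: 6460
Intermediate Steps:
P = -24 (P = -48 + 24 = -24)
(100 + P)*85 = (100 - 24)*85 = 76*85 = 6460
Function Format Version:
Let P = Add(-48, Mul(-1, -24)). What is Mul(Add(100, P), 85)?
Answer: 6460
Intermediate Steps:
P = -24 (P = Add(-48, 24) = -24)
Mul(Add(100, P), 85) = Mul(Add(100, -24), 85) = Mul(76, 85) = 6460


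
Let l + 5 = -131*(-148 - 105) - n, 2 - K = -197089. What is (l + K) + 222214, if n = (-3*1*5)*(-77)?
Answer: 451288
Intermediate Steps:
n = 1155 (n = -3*5*(-77) = -15*(-77) = 1155)
K = 197091 (K = 2 - 1*(-197089) = 2 + 197089 = 197091)
l = 31983 (l = -5 + (-131*(-148 - 105) - 1*1155) = -5 + (-131*(-253) - 1155) = -5 + (33143 - 1155) = -5 + 31988 = 31983)
(l + K) + 222214 = (31983 + 197091) + 222214 = 229074 + 222214 = 451288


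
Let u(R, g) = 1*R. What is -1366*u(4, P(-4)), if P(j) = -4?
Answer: -5464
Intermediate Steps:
u(R, g) = R
-1366*u(4, P(-4)) = -1366*4 = -5464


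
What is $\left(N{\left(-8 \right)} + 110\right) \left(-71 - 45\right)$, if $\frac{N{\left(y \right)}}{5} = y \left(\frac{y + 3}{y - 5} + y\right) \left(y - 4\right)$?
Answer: $\frac{5346440}{13} \approx 4.1126 \cdot 10^{5}$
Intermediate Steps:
$N{\left(y \right)} = 5 y \left(-4 + y\right) \left(y + \frac{3 + y}{-5 + y}\right)$ ($N{\left(y \right)} = 5 y \left(\frac{y + 3}{y - 5} + y\right) \left(y - 4\right) = 5 y \left(\frac{3 + y}{-5 + y} + y\right) \left(-4 + y\right) = 5 y \left(y + \frac{3 + y}{-5 + y}\right) \left(-4 + y\right) = 5 y \left(-4 + y\right) \left(y + \frac{3 + y}{-5 + y}\right)$)
$\left(N{\left(-8 \right)} + 110\right) \left(-71 - 45\right) = \left(5 \left(-8\right) \frac{1}{-5 - 8} \left(-12 + \left(-8\right)^{3} - 8 \left(-8\right)^{2} + 19 \left(-8\right)\right) + 110\right) \left(-71 - 45\right) = \left(5 \left(-8\right) \frac{1}{-13} \left(-12 - 512 - 512 - 152\right) + 110\right) \left(-71 - 45\right) = \left(5 \left(-8\right) \left(- \frac{1}{13}\right) \left(-12 - 512 - 512 - 152\right) + 110\right) \left(-116\right) = \left(5 \left(-8\right) \left(- \frac{1}{13}\right) \left(-1188\right) + 110\right) \left(-116\right) = \left(- \frac{47520}{13} + 110\right) \left(-116\right) = \left(- \frac{46090}{13}\right) \left(-116\right) = \frac{5346440}{13}$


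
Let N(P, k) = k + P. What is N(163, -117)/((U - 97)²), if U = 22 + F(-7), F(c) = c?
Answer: 23/3362 ≈ 0.0068412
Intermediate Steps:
N(P, k) = P + k
U = 15 (U = 22 - 7 = 15)
N(163, -117)/((U - 97)²) = (163 - 117)/((15 - 97)²) = 46/((-82)²) = 46/6724 = 46*(1/6724) = 23/3362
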